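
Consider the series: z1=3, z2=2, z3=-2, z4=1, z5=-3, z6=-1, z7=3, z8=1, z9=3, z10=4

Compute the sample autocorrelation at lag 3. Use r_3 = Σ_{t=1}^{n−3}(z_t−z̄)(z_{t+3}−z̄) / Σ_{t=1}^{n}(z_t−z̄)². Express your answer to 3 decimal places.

Mean z̄ = (3 + 2 − 2 + 1 − 3 − 1 + 3 + 1 + 3 + 4)/10 = 1.1000
Σ(z_t−z̄)(z_{t+3}−z̄) = (-0.1900) + (-3.6900) + (6.5100) + (-0.1900) + (0.4100) + (-3.9900) + (5.5100) = 4.3700
Denominator Σ(z_t−z̄)² = 50.9000
r_3 = 4.3700 / 50.9000 = 0.086

0.086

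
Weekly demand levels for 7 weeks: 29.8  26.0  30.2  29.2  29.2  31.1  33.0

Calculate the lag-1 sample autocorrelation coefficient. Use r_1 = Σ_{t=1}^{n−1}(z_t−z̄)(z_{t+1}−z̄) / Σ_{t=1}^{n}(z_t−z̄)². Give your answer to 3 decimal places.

0.071

Mean z̄ = (29.8 + 26.0 + 30.2 + 29.2 + 29.2 + 31.1 + 33.0)/7 = 29.7857
Σ(z_t−z̄)(z_{t+1}−z̄) = (-0.0541) + (-1.5684) + (-0.2427) + (0.3431) + (-0.7698) + (4.2245) = 1.9327
Denominator Σ(z_t−z̄)² = 27.2486
r_1 = 1.9327 / 27.2486 = 0.071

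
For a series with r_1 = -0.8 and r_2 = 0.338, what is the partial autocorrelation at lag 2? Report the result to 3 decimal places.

φ_{22} = (r_2 − r_1²) / (1 − r_1²)
r_1² = (-0.8)² = 0.64
Numerator = 0.338 − 0.6400 = -0.3020; denominator = 1 − 0.6400 = 0.3600
φ_{22} = -0.3020 / 0.3600 = -0.839

-0.839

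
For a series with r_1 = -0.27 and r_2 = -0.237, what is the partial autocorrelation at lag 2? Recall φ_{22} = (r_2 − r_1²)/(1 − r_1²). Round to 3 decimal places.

φ_{22} = (r_2 − r_1²) / (1 − r_1²)
r_1² = (-0.27)² = 0.0729
Numerator = -0.237 − 0.0729 = -0.3099; denominator = 1 − 0.0729 = 0.9271
φ_{22} = -0.3099 / 0.9271 = -0.334

-0.334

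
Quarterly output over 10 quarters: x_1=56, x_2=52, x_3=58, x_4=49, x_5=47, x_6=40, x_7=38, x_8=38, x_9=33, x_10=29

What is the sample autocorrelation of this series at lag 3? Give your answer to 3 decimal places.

0.131

Mean x̄ = (56 + 52 + 58 + 49 + 47 + 40 + 38 + 38 + 33 + 29)/10 = 44.0000
Σ(x_t−x̄)(x_{t+3}−x̄) = (60.0000) + (24.0000) + (-56.0000) + (-30.0000) + (-18.0000) + (44.0000) + (90.0000) = 114.0000
Denominator Σ(x_t−x̄)² = 872.0000
r_3 = 114.0000 / 872.0000 = 0.131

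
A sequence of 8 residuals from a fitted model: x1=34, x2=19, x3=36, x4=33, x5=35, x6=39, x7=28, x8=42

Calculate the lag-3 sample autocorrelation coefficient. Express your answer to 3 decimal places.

Mean x̄ = (34 + 19 + 36 + 33 + 35 + 39 + 28 + 42)/8 = 33.2500
Deviations from mean: 0.7500, -14.2500, 2.7500, -0.2500, 1.7500, 5.7500, -5.2500, 8.7500
Numerator Σ_{t=1}^{5}(x_t−x̄)(x_{t+3}−x̄) = 7.3125
Denominator Σ(x_t−x̄)² = 351.5000
r_3 = 7.3125 / 351.5000 = 0.021

0.021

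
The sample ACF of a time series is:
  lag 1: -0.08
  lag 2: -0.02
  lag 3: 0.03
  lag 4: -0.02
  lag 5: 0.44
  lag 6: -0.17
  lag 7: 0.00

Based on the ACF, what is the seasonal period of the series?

The largest autocorrelation is r_5 = 0.44; the remaining lags stay at or below 0.03.
The dominant spike at lag 5 indicates a seasonal period of 5.

5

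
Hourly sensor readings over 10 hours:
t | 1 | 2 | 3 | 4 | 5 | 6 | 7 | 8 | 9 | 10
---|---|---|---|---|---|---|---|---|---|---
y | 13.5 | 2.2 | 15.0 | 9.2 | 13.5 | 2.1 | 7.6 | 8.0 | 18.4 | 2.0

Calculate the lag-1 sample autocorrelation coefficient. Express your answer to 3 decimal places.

-0.532

Mean ȳ = (13.5 + 2.2 + 15.0 + 9.2 + 13.5 + 2.1 + 7.6 + 8.0 + 18.4 + 2.0)/10 = 9.1500
Numerator Σ_{t=1}^{9}(y_t−ȳ)(y_{t+1}−ȳ) = -165.1125
Denominator Σ(y_t−ȳ)² = 310.4850
r_1 = -165.1125 / 310.4850 = -0.532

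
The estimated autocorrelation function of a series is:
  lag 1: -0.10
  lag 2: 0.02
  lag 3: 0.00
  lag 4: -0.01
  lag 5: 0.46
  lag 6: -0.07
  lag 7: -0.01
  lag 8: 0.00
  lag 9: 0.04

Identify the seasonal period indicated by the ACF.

The largest autocorrelation is r_5 = 0.46; the remaining lags stay at or below 0.04.
The dominant spike at lag 5 indicates a seasonal period of 5.

5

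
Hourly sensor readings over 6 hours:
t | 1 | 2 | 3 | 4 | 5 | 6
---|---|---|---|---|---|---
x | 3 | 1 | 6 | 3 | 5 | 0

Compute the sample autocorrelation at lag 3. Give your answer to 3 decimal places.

-0.500

Mean x̄ = (3 + 1 + 6 + 3 + 5 + 0)/6 = 3.0000
Σ(x_t−x̄)(x_{t+3}−x̄) = (0.0000) + (-4.0000) + (-9.0000) = -13.0000
Denominator Σ(x_t−x̄)² = 26.0000
r_3 = -13.0000 / 26.0000 = -0.500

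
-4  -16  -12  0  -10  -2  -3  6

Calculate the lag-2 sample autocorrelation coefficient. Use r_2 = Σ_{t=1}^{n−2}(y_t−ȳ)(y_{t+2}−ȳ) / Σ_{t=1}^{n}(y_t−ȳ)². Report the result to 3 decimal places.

Mean ȳ = (-4 − 16 − 12 + 0 − 10 − 2 − 3 + 6)/8 = -5.1250
Deviations from mean: 1.1250, -10.8750, -6.8750, 5.1250, -4.8750, 3.1250, 2.1250, 11.1250
Σ(y_t−ȳ)(y_{t+2}−ȳ) = (-7.7344) + (-55.7344) + (33.5156) + (16.0156) + (-10.3594) + (34.7656) = 10.4688
Denominator Σ(y_t−ȳ)² = 354.8750
r_2 = 10.4688 / 354.8750 = 0.029

0.029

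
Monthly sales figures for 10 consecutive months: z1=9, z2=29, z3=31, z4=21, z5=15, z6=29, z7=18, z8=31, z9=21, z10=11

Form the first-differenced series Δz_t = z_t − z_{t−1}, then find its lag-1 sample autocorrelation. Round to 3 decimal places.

First differences Δz: 20, 2, -10, -6, 14, -11, 13, -10, -10
Mean of differences = 0.2222
Numerator Σ(Δz_t−Δz̄)(Δz_{t+1}−Δz̄) = -329.2716
Denominator Σ(Δz_t−Δz̄)² = 1225.5556
r_1(Δz) = -329.2716 / 1225.5556 = -0.269

-0.269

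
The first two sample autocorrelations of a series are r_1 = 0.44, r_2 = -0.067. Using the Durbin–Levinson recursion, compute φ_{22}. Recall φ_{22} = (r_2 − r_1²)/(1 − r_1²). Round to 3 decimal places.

φ_{22} = (r_2 − r_1²) / (1 − r_1²)
r_1² = (0.44)² = 0.1936
Numerator = -0.067 − 0.1936 = -0.2606; denominator = 1 − 0.1936 = 0.8064
φ_{22} = -0.2606 / 0.8064 = -0.323

-0.323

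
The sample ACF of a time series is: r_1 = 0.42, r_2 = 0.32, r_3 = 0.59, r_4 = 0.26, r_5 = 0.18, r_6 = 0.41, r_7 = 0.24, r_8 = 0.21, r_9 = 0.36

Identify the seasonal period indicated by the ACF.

3

The largest autocorrelation is r_3 = 0.59; the remaining lags stay at or below 0.42. The elevated value at lag 1 (0.42), dropping to 0.32 at lag 2, reflects decaying short-term dependence rather than seasonality.
The dominant spike at lag 3 indicates a seasonal period of 3.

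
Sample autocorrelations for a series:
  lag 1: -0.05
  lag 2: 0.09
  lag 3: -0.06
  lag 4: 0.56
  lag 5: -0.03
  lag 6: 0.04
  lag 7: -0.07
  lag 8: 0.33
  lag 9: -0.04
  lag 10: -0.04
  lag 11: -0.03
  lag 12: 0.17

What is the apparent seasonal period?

The largest autocorrelation is r_4 = 0.56, with weaker echoes at lags 8 (0.33) and 12 (0.17); the remaining lags stay at or below 0.09.
The dominant spike at lag 4 indicates a seasonal period of 4.

4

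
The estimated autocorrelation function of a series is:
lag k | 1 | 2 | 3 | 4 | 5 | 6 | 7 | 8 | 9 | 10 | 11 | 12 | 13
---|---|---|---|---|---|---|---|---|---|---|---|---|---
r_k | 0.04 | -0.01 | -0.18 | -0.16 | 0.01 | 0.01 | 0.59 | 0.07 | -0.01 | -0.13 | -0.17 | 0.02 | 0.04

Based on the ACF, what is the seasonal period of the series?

7

The largest autocorrelation is r_7 = 0.59; the remaining lags stay at or below 0.07.
The dominant spike at lag 7 indicates a seasonal period of 7.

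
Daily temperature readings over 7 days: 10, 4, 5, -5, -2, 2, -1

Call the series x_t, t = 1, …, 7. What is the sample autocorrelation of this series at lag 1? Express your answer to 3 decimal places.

0.186

Mean x̄ = (10 + 4 + 5 − 5 − 2 + 2 − 1)/7 = 1.8571
Numerator Σ_{t=1}^{6}(x_t−x̄)(x_{t+1}−x̄) = 28.1224
Denominator Σ(x_t−x̄)² = 150.8571
r_1 = 28.1224 / 150.8571 = 0.186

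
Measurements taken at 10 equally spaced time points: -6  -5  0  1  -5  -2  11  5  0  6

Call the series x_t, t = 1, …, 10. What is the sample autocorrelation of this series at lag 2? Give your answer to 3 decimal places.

Mean x̄ = (-6 − 5 + 0 + 1 − 5 − 2 + 11 + 5 + 0 + 6)/10 = 0.5000
Numerator Σ_{t=1}^{8}(x_t−x̄)(x_{t+2}−x̄) = -47.5000
Denominator Σ(x_t−x̄)² = 270.5000
r_2 = -47.5000 / 270.5000 = -0.176

-0.176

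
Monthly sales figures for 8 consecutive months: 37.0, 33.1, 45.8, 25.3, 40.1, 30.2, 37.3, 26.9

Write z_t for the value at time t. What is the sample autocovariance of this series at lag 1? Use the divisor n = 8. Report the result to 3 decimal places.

Mean z̄ = (37.0 + 33.1 + 45.8 + 25.3 + 40.1 + 30.2 + 37.3 + 26.9)/8 = 34.4625
Deviations: 2.5375, -1.3625, 11.3375, -9.1625, 5.6375, -4.2625, 2.8375, -7.5625
Σ_{t=1}^{7}(z_t−z̄)(z_{t+1}−z̄) = -232.0214
γ_1 = -232.0214 / 8 = -29.003

-29.003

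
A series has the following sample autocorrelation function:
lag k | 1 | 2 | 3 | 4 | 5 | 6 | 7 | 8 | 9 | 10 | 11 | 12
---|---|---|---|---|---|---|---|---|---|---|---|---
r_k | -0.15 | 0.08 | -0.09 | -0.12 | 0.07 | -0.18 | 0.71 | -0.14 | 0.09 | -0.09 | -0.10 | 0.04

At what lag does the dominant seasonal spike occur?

7

The largest autocorrelation is r_7 = 0.71; the remaining lags stay at or below 0.09.
The dominant spike at lag 7 indicates a seasonal period of 7.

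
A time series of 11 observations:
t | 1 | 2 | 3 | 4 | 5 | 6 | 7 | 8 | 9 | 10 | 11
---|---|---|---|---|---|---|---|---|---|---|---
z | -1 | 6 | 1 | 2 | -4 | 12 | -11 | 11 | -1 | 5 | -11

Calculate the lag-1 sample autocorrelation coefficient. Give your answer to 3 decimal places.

Mean z̄ = (-1 + 6 + 1 + 2 − 4 + 12 − 11 + 11 − 1 + 5 − 11)/11 = 0.8182
Numerator Σ_{t=1}^{10}(z_t−z̄)(z_{t+1}−z̄) = -395.8512
Denominator Σ(z_t−z̄)² = 583.6364
r_1 = -395.8512 / 583.6364 = -0.678

-0.678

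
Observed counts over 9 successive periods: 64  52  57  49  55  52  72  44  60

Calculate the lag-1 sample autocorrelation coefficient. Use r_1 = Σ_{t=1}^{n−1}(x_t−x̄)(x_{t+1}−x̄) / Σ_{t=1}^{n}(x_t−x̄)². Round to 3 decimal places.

Mean x̄ = (64 + 52 + 57 + 49 + 55 + 52 + 72 + 44 + 60)/9 = 56.1111
Numerator Σ_{t=1}^{8}(x_t−x̄)(x_{t+1}−x̄) = -334.7901
Denominator Σ(x_t−x̄)² = 562.8889
r_1 = -334.7901 / 562.8889 = -0.595

-0.595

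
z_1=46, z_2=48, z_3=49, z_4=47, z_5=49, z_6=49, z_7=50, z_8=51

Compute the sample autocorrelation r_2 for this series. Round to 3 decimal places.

Mean z̄ = (46 + 48 + 49 + 47 + 49 + 49 + 50 + 51)/8 = 48.6250
Deviations from mean: -2.6250, -0.6250, 0.3750, -1.6250, 0.3750, 0.3750, 1.3750, 2.3750
Σ(z_t−z̄)(z_{t+2}−z̄) = (-0.9844) + (1.0156) + (0.1406) + (-0.6094) + (0.5156) + (0.8906) = 0.9688
Denominator Σ(z_t−z̄)² = 17.8750
r_2 = 0.9688 / 17.8750 = 0.054

0.054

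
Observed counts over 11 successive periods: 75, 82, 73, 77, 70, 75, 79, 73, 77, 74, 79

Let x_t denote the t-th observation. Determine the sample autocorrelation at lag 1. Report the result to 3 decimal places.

-0.439

Mean x̄ = (75 + 82 + 73 + 77 + 70 + 75 + 79 + 73 + 77 + 74 + 79)/11 = 75.8182
Numerator Σ_{t=1}^{10}(x_t−x̄)(x_{t+1}−x̄) = -50.7603
Denominator Σ(x_t−x̄)² = 115.6364
r_1 = -50.7603 / 115.6364 = -0.439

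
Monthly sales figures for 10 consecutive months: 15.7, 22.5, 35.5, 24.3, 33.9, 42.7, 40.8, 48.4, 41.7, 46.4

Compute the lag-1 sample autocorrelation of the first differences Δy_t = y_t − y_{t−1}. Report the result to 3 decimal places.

-0.507

First differences Δy: 6.8, 13.0, -11.2, 9.6, 8.8, -1.9, 7.6, -6.7, 4.7
Mean of differences = 3.4111
Numerator Σ(Δy_t−Δȳ)(Δy_{t+1}−Δȳ) = -270.9390
Denominator Σ(Δy_t−Δȳ)² = 533.9089
r_1(Δy) = -270.9390 / 533.9089 = -0.507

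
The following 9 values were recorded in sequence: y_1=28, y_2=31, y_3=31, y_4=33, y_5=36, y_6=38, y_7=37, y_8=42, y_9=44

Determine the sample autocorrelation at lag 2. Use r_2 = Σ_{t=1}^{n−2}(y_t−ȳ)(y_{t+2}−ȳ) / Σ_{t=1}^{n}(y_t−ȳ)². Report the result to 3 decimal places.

0.293

Mean ȳ = (28 + 31 + 31 + 33 + 36 + 38 + 37 + 42 + 44)/9 = 35.5556
Numerator Σ_{t=1}^{7}(y_t−ȳ)(y_{t+2}−ȳ) = 66.3827
Denominator Σ(y_t−ȳ)² = 226.2222
r_2 = 66.3827 / 226.2222 = 0.293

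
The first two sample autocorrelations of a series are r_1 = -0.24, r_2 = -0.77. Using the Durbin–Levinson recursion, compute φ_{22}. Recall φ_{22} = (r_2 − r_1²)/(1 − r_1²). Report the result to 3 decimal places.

-0.878

φ_{22} = (r_2 − r_1²) / (1 − r_1²)
r_1² = (-0.24)² = 0.0576
Numerator = -0.77 − 0.0576 = -0.8276; denominator = 1 − 0.0576 = 0.9424
φ_{22} = -0.8276 / 0.9424 = -0.878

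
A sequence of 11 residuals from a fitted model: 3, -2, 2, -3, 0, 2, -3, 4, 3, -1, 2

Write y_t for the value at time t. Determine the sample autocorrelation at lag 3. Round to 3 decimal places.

Mean ȳ = (3 − 2 + 2 − 3 + 0 + 2 − 3 + 4 + 3 − 1 + 2)/11 = 0.6364
Numerator Σ_{t=1}^{8}(y_t−ȳ)(y_{t+3}−ȳ) = 19.7851
Denominator Σ(y_t−ȳ)² = 64.5455
r_3 = 19.7851 / 64.5455 = 0.307

0.307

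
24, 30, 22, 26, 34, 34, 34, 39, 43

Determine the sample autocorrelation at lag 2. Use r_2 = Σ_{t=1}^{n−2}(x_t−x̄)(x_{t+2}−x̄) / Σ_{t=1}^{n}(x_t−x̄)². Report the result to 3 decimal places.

0.253

Mean x̄ = (24 + 30 + 22 + 26 + 34 + 34 + 34 + 39 + 43)/9 = 31.7778
Σ(x_t−x̄)(x_{t+2}−x̄) = (76.0494) + (10.2716) + (-21.7284) + (-12.8395) + (4.9383) + (16.0494) + (24.9383) = 97.6790
Denominator Σ(x_t−x̄)² = 385.5556
r_2 = 97.6790 / 385.5556 = 0.253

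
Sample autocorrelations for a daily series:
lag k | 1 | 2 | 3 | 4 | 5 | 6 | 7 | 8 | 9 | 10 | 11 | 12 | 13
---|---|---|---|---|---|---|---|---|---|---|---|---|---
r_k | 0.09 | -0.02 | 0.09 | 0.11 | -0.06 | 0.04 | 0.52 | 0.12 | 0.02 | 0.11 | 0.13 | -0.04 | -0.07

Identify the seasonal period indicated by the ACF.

7

The largest autocorrelation is r_7 = 0.52; the remaining lags stay at or below 0.13.
The dominant spike at lag 7 indicates a seasonal period of 7.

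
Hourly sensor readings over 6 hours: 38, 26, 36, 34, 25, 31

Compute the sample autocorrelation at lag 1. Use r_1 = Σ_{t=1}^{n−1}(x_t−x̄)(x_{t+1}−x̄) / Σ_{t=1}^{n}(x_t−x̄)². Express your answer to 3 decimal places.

Mean x̄ = (38 + 26 + 36 + 34 + 25 + 31)/6 = 31.6667
Numerator Σ_{t=1}^{5}(x_t−x̄)(x_{t+1}−x̄) = -61.4444
Denominator Σ(x_t−x̄)² = 141.3333
r_1 = -61.4444 / 141.3333 = -0.435

-0.435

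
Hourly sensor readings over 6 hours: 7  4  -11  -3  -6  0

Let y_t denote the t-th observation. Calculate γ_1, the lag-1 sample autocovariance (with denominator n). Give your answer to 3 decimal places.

Mean ȳ = (7 + 4 − 11 − 3 − 6 + 0)/6 = -1.5000
Σ_{t=1}^{5}(y_t−ȳ)(y_{t+1}−ȳ) = 8.7500
γ_1 = 8.7500 / 6 = 1.458

1.458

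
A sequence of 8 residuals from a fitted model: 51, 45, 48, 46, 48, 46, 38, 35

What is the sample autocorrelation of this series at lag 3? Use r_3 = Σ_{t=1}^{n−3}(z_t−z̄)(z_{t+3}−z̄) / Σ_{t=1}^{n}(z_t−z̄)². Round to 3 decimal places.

-0.132

Mean z̄ = (51 + 45 + 48 + 46 + 48 + 46 + 38 + 35)/8 = 44.6250
Σ(z_t−z̄)(z_{t+3}−z̄) = (8.7656) + (1.2656) + (4.6406) + (-9.1094) + (-32.4844) = -26.9219
Denominator Σ(z_t−z̄)² = 203.8750
r_3 = -26.9219 / 203.8750 = -0.132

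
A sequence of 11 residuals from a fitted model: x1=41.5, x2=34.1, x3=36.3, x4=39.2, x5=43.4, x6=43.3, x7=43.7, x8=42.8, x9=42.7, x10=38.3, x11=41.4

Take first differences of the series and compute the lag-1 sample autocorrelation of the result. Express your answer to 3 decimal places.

First differences Δx: -7.4, 2.2, 2.9, 4.2, -0.1, 0.4, -0.9, -0.1, -4.4, 3.1
Mean of differences = -0.0100
Numerator Σ(Δx_t−Δx̄)(Δx_{t+1}−Δx̄) = -11.6081
Denominator Σ(Δx_t−Δx̄)² = 115.6090
r_1(Δx) = -11.6081 / 115.6090 = -0.100

-0.100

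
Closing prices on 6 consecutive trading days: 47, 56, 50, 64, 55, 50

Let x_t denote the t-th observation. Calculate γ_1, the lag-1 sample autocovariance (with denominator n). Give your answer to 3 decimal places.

-8.852

Mean x̄ = (47 + 56 + 50 + 64 + 55 + 50)/6 = 53.6667
Σ_{t=1}^{5}(x_t−x̄)(x_{t+1}−x̄) = -53.1111
γ_1 = -53.1111 / 6 = -8.852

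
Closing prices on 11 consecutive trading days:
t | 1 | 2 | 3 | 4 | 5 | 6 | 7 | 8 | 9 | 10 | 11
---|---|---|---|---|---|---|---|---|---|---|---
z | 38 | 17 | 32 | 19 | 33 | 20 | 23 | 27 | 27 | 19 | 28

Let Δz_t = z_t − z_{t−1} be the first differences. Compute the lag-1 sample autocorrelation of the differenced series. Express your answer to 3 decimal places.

First differences Δz: -21, 15, -13, 14, -13, 3, 4, 0, -8, 9
Mean of differences = -1.0000
Numerator Σ(Δz_t−Δz̄)(Δz_{t+1}−Δz̄) = -972.0000
Denominator Σ(Δz_t−Δz̄)² = 1360.0000
r_1(Δz) = -972.0000 / 1360.0000 = -0.715

-0.715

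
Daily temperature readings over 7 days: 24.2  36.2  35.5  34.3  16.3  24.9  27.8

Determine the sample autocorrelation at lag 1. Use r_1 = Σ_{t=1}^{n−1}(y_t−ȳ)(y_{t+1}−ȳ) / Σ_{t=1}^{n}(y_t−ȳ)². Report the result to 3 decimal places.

Mean ȳ = (24.2 + 36.2 + 35.5 + 34.3 + 16.3 + 24.9 + 27.8)/7 = 28.4571
Deviations from mean: -4.2571, 7.7429, 7.0429, 5.8429, -12.1571, -3.5571, -0.6571
Σ(y_t−ȳ)(y_{t+1}−ȳ) = (-32.9624) + (54.5318) + (41.1504) + (-71.0324) + (43.2447) + (2.3376) = 37.2696
Denominator Σ(y_t−ȳ)² = 322.6971
r_1 = 37.2696 / 322.6971 = 0.115

0.115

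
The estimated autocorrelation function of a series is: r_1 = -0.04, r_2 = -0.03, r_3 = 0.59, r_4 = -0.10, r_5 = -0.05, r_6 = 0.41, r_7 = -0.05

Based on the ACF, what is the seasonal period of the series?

The largest autocorrelation is r_3 = 0.59, with a weaker echo at lag 6 (0.41); the remaining lags stay at or below -0.03.
The dominant spike at lag 3 indicates a seasonal period of 3.

3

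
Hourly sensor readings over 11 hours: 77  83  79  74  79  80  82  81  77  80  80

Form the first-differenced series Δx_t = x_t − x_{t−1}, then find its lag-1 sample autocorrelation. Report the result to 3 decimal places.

-0.236

First differences Δx: 6, -4, -5, 5, 1, 2, -1, -4, 3, 0
Mean of differences = 0.3000
Numerator Σ(Δx_t−Δx̄)(Δx_{t+1}−Δx̄) = -31.1900
Denominator Σ(Δx_t−Δx̄)² = 132.1000
r_1(Δx) = -31.1900 / 132.1000 = -0.236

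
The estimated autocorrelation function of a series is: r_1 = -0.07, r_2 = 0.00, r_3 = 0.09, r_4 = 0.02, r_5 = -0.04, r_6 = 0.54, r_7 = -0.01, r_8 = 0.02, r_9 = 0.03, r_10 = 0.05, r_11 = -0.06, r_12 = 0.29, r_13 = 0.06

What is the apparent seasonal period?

The largest autocorrelation is r_6 = 0.54, with a weaker echo at lag 12 (0.29); the remaining lags stay at or below 0.09.
The dominant spike at lag 6 indicates a seasonal period of 6.

6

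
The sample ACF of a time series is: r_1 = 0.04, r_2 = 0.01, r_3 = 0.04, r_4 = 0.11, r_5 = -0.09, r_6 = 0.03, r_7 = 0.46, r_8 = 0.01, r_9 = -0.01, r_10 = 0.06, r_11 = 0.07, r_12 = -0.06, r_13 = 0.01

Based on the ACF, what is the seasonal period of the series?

7

The largest autocorrelation is r_7 = 0.46; the remaining lags stay at or below 0.11.
The dominant spike at lag 7 indicates a seasonal period of 7.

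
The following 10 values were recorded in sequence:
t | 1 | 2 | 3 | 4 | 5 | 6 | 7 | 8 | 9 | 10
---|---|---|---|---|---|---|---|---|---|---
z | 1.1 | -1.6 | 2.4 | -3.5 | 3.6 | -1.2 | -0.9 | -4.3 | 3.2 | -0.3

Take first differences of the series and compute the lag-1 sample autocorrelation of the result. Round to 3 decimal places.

First differences Δz: -2.7, 4.0, -5.9, 7.1, -4.8, 0.3, -3.4, 7.5, -3.5
Mean of differences = -0.1556
Numerator Σ(Δz_t−Δz̄)(Δz_{t+1}−Δz̄) = -163.8575
Denominator Σ(Δz_t−Δz̄)² = 211.4822
r_1(Δz) = -163.8575 / 211.4822 = -0.775

-0.775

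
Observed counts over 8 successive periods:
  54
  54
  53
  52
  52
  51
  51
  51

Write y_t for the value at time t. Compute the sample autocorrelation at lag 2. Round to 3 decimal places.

Mean ȳ = (54 + 54 + 53 + 52 + 52 + 51 + 51 + 51)/8 = 52.2500
Deviations from mean: 1.7500, 1.7500, 0.7500, -0.2500, -0.2500, -1.2500, -1.2500, -1.2500
Σ(y_t−ȳ)(y_{t+2}−ȳ) = (1.3125) + (-0.4375) + (-0.1875) + (0.3125) + (0.3125) + (1.5625) = 2.8750
Denominator Σ(y_t−ȳ)² = 11.5000
r_2 = 2.8750 / 11.5000 = 0.250

0.250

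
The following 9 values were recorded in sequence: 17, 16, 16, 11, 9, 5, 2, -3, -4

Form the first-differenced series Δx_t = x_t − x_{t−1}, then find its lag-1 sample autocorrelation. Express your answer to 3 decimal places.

-0.261

First differences Δx: -1, 0, -5, -2, -4, -3, -5, -1
Mean of differences = -2.6250
Numerator Σ(Δx_t−Δx̄)(Δx_{t+1}−Δx̄) = -6.7656
Denominator Σ(Δx_t−Δx̄)² = 25.8750
r_1(Δx) = -6.7656 / 25.8750 = -0.261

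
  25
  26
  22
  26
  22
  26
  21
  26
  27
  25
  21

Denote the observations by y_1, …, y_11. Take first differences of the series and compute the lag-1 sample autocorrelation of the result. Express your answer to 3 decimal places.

-0.644

First differences Δy: 1, -4, 4, -4, 4, -5, 5, 1, -2, -4
Mean of differences = -0.4000
Numerator Σ(Δy_t−Δȳ)(Δy_{t+1}−Δȳ) = -86.5600
Denominator Σ(Δy_t−Δȳ)² = 134.4000
r_1(Δy) = -86.5600 / 134.4000 = -0.644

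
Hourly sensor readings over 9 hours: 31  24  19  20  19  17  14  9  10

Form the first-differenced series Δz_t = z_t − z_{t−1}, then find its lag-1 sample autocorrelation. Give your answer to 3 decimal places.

0.012

First differences Δz: -7, -5, 1, -1, -2, -3, -5, 1
Mean of differences = -2.6250
Numerator Σ(Δz_t−Δz̄)(Δz_{t+1}−Δz̄) = 0.7344
Denominator Σ(Δz_t−Δz̄)² = 59.8750
r_1(Δz) = 0.7344 / 59.8750 = 0.012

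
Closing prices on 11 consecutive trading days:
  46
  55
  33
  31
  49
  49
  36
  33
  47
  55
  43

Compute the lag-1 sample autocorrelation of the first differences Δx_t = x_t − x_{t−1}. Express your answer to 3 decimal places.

-0.120

First differences Δx: 9, -22, -2, 18, 0, -13, -3, 14, 8, -12
Mean of differences = -0.3000
Numerator Σ(Δx_t−Δx̄)(Δx_{t+1}−Δx̄) = -177.0900
Denominator Σ(Δx_t−Δx̄)² = 1474.1000
r_1(Δx) = -177.0900 / 1474.1000 = -0.120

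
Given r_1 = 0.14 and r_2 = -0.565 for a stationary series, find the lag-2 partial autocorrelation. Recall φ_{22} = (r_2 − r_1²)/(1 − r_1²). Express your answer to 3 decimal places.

-0.596

φ_{22} = (r_2 − r_1²) / (1 − r_1²)
r_1² = (0.14)² = 0.0196
Numerator = -0.565 − 0.0196 = -0.5846; denominator = 1 − 0.0196 = 0.9804
φ_{22} = -0.5846 / 0.9804 = -0.596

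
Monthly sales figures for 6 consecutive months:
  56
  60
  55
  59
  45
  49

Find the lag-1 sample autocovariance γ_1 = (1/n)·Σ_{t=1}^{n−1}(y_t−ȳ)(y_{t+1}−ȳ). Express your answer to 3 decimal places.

Mean ȳ = (56 + 60 + 55 + 59 + 45 + 49)/6 = 54.0000
Σ_{t=1}^{5}(y_t−ȳ)(y_{t+1}−ȳ) = 23.0000
γ_1 = 23.0000 / 6 = 3.833

3.833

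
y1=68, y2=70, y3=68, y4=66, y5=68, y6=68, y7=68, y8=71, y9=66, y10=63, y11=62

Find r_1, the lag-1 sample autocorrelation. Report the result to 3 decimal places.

0.405

Mean ȳ = (68 + 70 + 68 + 66 + 68 + 68 + 68 + 71 + 66 + 63 + 62)/11 = 67.0909
Numerator Σ_{t=1}^{10}(y_t−ȳ)(y_{t+1}−ȳ) = 29.5372
Denominator Σ(y_t−ȳ)² = 72.9091
r_1 = 29.5372 / 72.9091 = 0.405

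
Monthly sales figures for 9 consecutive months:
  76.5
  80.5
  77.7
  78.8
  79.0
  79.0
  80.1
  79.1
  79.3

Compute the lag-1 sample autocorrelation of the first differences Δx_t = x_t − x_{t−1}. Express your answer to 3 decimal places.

-0.569

First differences Δx: 4.0, -2.8, 1.1, 0.2, 0.0, 1.1, -1.0, 0.2
Mean of differences = 0.3500
Numerator Σ(Δx_t−Δx̄)(Δx_{t+1}−Δx̄) = -14.9925
Denominator Σ(Δx_t−Δx̄)² = 26.3600
r_1(Δx) = -14.9925 / 26.3600 = -0.569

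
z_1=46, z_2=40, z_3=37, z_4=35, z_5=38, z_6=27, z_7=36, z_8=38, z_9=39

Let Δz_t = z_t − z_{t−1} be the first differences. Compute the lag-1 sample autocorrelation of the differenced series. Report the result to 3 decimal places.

-0.373

First differences Δz: -6, -3, -2, 3, -11, 9, 2, 1
Mean of differences = -0.8750
Numerator Σ(Δz_t−Δz̄)(Δz_{t+1}−Δz̄) = -96.5156
Denominator Σ(Δz_t−Δz̄)² = 258.8750
r_1(Δz) = -96.5156 / 258.8750 = -0.373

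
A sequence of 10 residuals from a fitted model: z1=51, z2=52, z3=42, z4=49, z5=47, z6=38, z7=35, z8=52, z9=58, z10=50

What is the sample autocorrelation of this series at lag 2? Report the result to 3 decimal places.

Mean z̄ = (51 + 52 + 42 + 49 + 47 + 38 + 35 + 52 + 58 + 50)/10 = 47.4000
Numerator Σ_{t=1}^{8}(z_t−z̄)(z_{t+2}−z̄) = -182.7200
Denominator Σ(z_t−z̄)² = 448.4000
r_2 = -182.7200 / 448.4000 = -0.407

-0.407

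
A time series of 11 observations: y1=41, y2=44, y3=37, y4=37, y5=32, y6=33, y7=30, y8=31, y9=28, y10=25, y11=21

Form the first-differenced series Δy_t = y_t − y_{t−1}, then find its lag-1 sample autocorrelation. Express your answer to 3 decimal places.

-0.636

First differences Δy: 3, -7, 0, -5, 1, -3, 1, -3, -3, -4
Mean of differences = -2.0000
Numerator Σ(Δy_t−Δȳ)(Δy_{t+1}−Δȳ) = -56.0000
Denominator Σ(Δy_t−Δȳ)² = 88.0000
r_1(Δy) = -56.0000 / 88.0000 = -0.636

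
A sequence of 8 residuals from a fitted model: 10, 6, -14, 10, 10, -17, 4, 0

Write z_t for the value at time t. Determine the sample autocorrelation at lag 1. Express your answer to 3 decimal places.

-0.365

Mean z̄ = (10 + 6 − 14 + 10 + 10 − 17 + 4 + 0)/8 = 1.1250
Deviations from mean: 8.8750, 4.8750, -15.1250, 8.8750, 8.8750, -18.1250, 2.8750, -1.1250
Numerator Σ_{t=1}^{7}(z_t−z̄)(z_{t+1}−z̄) = -302.1406
Denominator Σ(z_t−z̄)² = 826.8750
r_1 = -302.1406 / 826.8750 = -0.365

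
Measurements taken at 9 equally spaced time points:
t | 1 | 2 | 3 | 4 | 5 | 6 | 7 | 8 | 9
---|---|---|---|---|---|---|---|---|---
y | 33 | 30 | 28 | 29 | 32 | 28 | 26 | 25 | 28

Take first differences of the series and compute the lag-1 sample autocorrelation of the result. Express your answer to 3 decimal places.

-0.030

First differences Δy: -3, -2, 1, 3, -4, -2, -1, 3
Mean of differences = -0.6250
Numerator Σ(Δy_t−Δȳ)(Δy_{t+1}−Δȳ) = -1.5156
Denominator Σ(Δy_t−Δȳ)² = 49.8750
r_1(Δy) = -1.5156 / 49.8750 = -0.030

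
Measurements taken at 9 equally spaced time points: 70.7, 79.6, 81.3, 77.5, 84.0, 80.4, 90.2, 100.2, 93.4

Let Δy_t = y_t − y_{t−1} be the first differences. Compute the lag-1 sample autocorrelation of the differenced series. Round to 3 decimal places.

-0.337

First differences Δy: 8.9, 1.7, -3.8, 6.5, -3.6, 9.8, 10.0, -6.8
Mean of differences = 2.8375
Numerator Σ(Δy_t−Δȳ)(Δy_{t+1}−Δȳ) = -111.2139
Denominator Σ(Δy_t−Δȳ)² = 329.6188
r_1(Δy) = -111.2139 / 329.6188 = -0.337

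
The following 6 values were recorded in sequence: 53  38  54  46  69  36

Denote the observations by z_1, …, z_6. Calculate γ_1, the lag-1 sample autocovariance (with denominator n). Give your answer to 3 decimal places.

-72.963

Mean z̄ = (53 + 38 + 54 + 46 + 69 + 36)/6 = 49.3333
Σ_{t=1}^{5}(z_t−z̄)(z_{t+1}−z̄) = -437.7778
γ_1 = -437.7778 / 6 = -72.963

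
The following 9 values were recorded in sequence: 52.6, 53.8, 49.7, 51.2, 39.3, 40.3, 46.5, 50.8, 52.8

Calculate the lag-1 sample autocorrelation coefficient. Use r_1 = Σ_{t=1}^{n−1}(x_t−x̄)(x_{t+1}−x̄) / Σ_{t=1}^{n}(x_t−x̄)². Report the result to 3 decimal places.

0.446

Mean x̄ = (52.6 + 53.8 + 49.7 + 51.2 + 39.3 + 40.3 + 46.5 + 50.8 + 52.8)/9 = 48.5556
Numerator Σ_{t=1}^{8}(x_t−x̄)(x_{t+1}−x̄) = 104.0558
Denominator Σ(x_t−x̄)² = 233.2622
r_1 = 104.0558 / 233.2622 = 0.446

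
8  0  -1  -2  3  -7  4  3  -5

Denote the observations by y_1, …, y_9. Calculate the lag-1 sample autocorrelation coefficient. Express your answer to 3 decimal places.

Mean ȳ = (8 + 0 − 1 − 2 + 3 − 7 + 4 + 3 − 5)/9 = 0.3333
Numerator Σ_{t=1}^{8}(y_t−ȳ)(y_{t+1}−ȳ) = -56.1111
Denominator Σ(y_t−ȳ)² = 176.0000
r_1 = -56.1111 / 176.0000 = -0.319

-0.319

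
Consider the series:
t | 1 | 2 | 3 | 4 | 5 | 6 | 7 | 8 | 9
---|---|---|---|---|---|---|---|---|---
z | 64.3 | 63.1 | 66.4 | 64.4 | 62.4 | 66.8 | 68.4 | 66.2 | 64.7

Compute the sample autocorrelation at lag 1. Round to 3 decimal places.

0.137

Mean z̄ = (64.3 + 63.1 + 66.4 + 64.4 + 62.4 + 66.8 + 68.4 + 66.2 + 64.7)/9 = 65.1889
Numerator Σ_{t=1}^{8}(z_t−z̄)(z_{t+1}−z̄) = 4.0043
Denominator Σ(z_t−z̄)² = 29.1889
r_1 = 4.0043 / 29.1889 = 0.137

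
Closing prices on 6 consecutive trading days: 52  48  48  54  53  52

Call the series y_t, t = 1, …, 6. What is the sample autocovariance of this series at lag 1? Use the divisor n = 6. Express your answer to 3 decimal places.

0.856

Mean ȳ = (52 + 48 + 48 + 54 + 53 + 52)/6 = 51.1667
Deviations: 0.8333, -3.1667, -3.1667, 2.8333, 1.8333, 0.8333
Σ_{t=1}^{5}(y_t−ȳ)(y_{t+1}−ȳ) = 5.1389
γ_1 = 5.1389 / 6 = 0.856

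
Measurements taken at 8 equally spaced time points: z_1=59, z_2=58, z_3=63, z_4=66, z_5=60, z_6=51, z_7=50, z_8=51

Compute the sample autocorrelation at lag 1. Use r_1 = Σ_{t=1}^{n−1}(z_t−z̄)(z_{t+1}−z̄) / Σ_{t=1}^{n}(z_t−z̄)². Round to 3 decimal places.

0.610

Mean z̄ = (59 + 58 + 63 + 66 + 60 + 51 + 50 + 51)/8 = 57.2500
Deviations from mean: 1.7500, 0.7500, 5.7500, 8.7500, 2.7500, -6.2500, -7.2500, -6.2500
Numerator Σ_{t=1}^{7}(z_t−z̄)(z_{t+1}−z̄) = 153.4375
Denominator Σ(z_t−z̄)² = 251.5000
r_1 = 153.4375 / 251.5000 = 0.610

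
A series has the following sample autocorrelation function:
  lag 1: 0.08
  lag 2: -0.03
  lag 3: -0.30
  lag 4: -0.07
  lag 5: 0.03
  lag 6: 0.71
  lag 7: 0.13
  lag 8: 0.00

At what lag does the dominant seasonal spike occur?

The largest autocorrelation is r_6 = 0.71; the remaining lags stay at or below 0.13.
The dominant spike at lag 6 indicates a seasonal period of 6.

6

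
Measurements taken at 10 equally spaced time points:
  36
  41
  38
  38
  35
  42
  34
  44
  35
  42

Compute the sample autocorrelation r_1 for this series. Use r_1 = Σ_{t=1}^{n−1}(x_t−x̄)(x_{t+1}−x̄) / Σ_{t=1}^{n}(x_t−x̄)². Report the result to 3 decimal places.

-0.798

Mean x̄ = (36 + 41 + 38 + 38 + 35 + 42 + 34 + 44 + 35 + 42)/10 = 38.5000
Numerator Σ_{t=1}^{9}(x_t−x̄)(x_{t+1}−x̄) = -89.7500
Denominator Σ(x_t−x̄)² = 112.5000
r_1 = -89.7500 / 112.5000 = -0.798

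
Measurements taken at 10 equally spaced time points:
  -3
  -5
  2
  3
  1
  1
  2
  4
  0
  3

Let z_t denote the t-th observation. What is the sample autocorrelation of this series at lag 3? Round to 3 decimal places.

Mean z̄ = (-3 − 5 + 2 + 3 + 1 + 1 + 2 + 4 + 0 + 3)/10 = 0.8000
Σ(z_t−z̄)(z_{t+3}−z̄) = (-8.3600) + (-1.1600) + (0.2400) + (2.6400) + (0.6400) + (-0.1600) + (2.6400) = -3.5200
Denominator Σ(z_t−z̄)² = 71.6000
r_3 = -3.5200 / 71.6000 = -0.049

-0.049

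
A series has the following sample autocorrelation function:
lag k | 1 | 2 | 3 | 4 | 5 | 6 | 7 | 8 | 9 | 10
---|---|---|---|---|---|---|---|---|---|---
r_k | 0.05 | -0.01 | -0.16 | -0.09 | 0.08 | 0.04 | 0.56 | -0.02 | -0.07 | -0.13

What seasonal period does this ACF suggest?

7

The largest autocorrelation is r_7 = 0.56; the remaining lags stay at or below 0.08.
The dominant spike at lag 7 indicates a seasonal period of 7.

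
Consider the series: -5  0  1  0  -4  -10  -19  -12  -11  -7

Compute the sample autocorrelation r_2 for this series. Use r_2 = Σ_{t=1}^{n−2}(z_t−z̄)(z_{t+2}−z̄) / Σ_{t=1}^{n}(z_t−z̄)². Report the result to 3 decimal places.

0.259

Mean z̄ = (-5 + 0 + 1 + 0 − 4 − 10 − 19 − 12 − 11 − 7)/10 = -6.7000
Numerator Σ_{t=1}^{8}(z_t−z̄)(z_{t+2}−z̄) = 95.4200
Denominator Σ(z_t−z̄)² = 368.1000
r_2 = 95.4200 / 368.1000 = 0.259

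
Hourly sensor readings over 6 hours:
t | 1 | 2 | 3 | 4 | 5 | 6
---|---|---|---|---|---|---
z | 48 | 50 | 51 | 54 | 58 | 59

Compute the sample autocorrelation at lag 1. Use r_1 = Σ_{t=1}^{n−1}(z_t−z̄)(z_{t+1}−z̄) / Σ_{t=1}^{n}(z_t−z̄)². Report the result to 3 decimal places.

Mean z̄ = (48 + 50 + 51 + 54 + 58 + 59)/6 = 53.3333
Σ(z_t−z̄)(z_{t+1}−z̄) = (17.7778) + (7.7778) + (-1.5556) + (3.1111) + (26.4444) = 53.5556
Denominator Σ(z_t−z̄)² = 99.3333
r_1 = 53.5556 / 99.3333 = 0.539

0.539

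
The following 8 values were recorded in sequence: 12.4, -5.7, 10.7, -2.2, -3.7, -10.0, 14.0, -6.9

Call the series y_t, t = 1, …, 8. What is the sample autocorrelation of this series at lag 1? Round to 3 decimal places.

Mean ȳ = (12.4 − 5.7 + 10.7 − 2.2 − 3.7 − 10.0 + 14.0 − 6.9)/8 = 1.0750
Deviations from mean: 11.3250, -6.7750, 9.6250, -3.2750, -4.7750, -11.0750, 12.9250, -7.9750
Numerator Σ_{t=1}^{7}(y_t−ȳ)(y_{t+1}−ȳ) = -351.1581
Denominator Σ(y_t−ȳ)² = 653.6350
r_1 = -351.1581 / 653.6350 = -0.537

-0.537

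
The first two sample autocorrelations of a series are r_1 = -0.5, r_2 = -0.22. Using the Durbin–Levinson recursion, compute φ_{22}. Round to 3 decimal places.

-0.627

φ_{22} = (r_2 − r_1²) / (1 − r_1²)
r_1² = (-0.5)² = 0.25
Numerator = -0.22 − 0.2500 = -0.4700; denominator = 1 − 0.2500 = 0.7500
φ_{22} = -0.4700 / 0.7500 = -0.627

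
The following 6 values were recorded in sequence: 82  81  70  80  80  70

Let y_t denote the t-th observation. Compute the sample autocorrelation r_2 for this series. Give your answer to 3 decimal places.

Mean ȳ = (82 + 81 + 70 + 80 + 80 + 70)/6 = 77.1667
Deviations from mean: 4.8333, 3.8333, -7.1667, 2.8333, 2.8333, -7.1667
Σ(y_t−ȳ)(y_{t+2}−ȳ) = (-34.6389) + (10.8611) + (-20.3056) + (-20.3056) = -64.3889
Denominator Σ(y_t−ȳ)² = 156.8333
r_2 = -64.3889 / 156.8333 = -0.411

-0.411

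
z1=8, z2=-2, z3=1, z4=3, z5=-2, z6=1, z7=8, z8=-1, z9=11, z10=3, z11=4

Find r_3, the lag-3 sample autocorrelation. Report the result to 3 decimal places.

0.156

Mean z̄ = (8 − 2 + 1 + 3 − 2 + 1 + 8 − 1 + 11 + 3 + 4)/11 = 3.0909
Numerator Σ_{t=1}^{8}(z_t−z̄)(z_{t+3}−z̄) = 29.5207
Denominator Σ(z_t−z̄)² = 188.9091
r_3 = 29.5207 / 188.9091 = 0.156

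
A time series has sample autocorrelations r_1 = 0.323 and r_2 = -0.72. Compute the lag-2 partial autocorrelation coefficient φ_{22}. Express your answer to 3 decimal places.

-0.920

φ_{22} = (r_2 − r_1²) / (1 − r_1²)
r_1² = (0.323)² = 0.104329
Numerator = -0.72 − 0.1043 = -0.8243; denominator = 1 − 0.1043 = 0.8957
φ_{22} = -0.8243 / 0.8957 = -0.920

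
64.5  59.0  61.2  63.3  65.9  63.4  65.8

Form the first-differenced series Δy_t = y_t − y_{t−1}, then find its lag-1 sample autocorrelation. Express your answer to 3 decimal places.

First differences Δy: -5.5, 2.2, 2.1, 2.6, -2.5, 2.4
Mean of differences = 0.2167
Numerator Σ(Δy_t−Δȳ)(Δy_{t+1}−Δȳ) = -15.5203
Denominator Σ(Δy_t−Δȳ)² = 57.9883
r_1(Δy) = -15.5203 / 57.9883 = -0.268

-0.268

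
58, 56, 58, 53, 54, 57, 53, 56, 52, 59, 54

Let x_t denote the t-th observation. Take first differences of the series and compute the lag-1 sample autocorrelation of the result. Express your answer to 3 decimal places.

First differences Δx: -2, 2, -5, 1, 3, -4, 3, -4, 7, -5
Mean of differences = -0.4000
Numerator Σ(Δx_t−Δx̄)(Δx_{t+1}−Δx̄) = -113.9600
Denominator Σ(Δx_t−Δx̄)² = 156.4000
r_1(Δx) = -113.9600 / 156.4000 = -0.729

-0.729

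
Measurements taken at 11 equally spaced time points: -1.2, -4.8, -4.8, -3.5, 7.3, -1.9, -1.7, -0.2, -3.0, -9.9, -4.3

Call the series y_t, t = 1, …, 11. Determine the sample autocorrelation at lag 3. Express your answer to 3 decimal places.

Mean ȳ = (-1.2 − 4.8 − 4.8 − 3.5 + 7.3 − 1.9 − 1.7 − 0.2 − 3.0 − 9.9 − 4.3)/11 = -2.5455
Numerator Σ_{t=1}^{8}(y_t−ȳ)(y_{t+3}−ȳ) = -13.2780
Denominator Σ(y_t−ȳ)² = 173.8273
r_3 = -13.2780 / 173.8273 = -0.076

-0.076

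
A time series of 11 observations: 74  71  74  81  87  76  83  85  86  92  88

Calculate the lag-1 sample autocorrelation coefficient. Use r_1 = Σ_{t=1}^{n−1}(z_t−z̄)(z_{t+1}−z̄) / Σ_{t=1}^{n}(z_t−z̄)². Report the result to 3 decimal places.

0.545

Mean z̄ = (74 + 71 + 74 + 81 + 87 + 76 + 83 + 85 + 86 + 92 + 88)/11 = 81.5455
Numerator Σ_{t=1}^{10}(z_t−z̄)(z_{t+1}−z̄) = 256.4298
Denominator Σ(z_t−z̄)² = 470.7273
r_1 = 256.4298 / 470.7273 = 0.545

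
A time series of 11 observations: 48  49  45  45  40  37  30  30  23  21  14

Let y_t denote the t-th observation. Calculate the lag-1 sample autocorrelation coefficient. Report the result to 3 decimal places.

0.716

Mean ȳ = (48 + 49 + 45 + 45 + 40 + 37 + 30 + 30 + 23 + 21 + 14)/11 = 34.7273
Numerator Σ_{t=1}^{10}(y_t−ȳ)(y_{t+1}−ȳ) = 1020.2893
Denominator Σ(y_t−ȳ)² = 1424.1818
r_1 = 1020.2893 / 1424.1818 = 0.716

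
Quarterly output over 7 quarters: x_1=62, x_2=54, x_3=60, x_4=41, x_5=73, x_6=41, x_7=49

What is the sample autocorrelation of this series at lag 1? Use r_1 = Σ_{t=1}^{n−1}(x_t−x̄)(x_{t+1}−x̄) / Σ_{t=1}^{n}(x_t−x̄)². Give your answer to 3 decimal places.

-0.615

Mean x̄ = (62 + 54 + 60 + 41 + 73 + 41 + 49)/7 = 54.2857
Deviations from mean: 7.7143, -0.2857, 5.7143, -13.2857, 18.7143, -13.2857, -5.2857
Numerator Σ_{t=1}^{6}(x_t−x̄)(x_{t+1}−x̄) = -506.7959
Denominator Σ(x_t−x̄)² = 823.4286
r_1 = -506.7959 / 823.4286 = -0.615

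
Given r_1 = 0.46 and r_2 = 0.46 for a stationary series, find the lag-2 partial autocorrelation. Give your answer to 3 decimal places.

0.315

φ_{22} = (r_2 − r_1²) / (1 − r_1²)
r_1² = (0.46)² = 0.2116
Numerator = 0.46 − 0.2116 = 0.2484; denominator = 1 − 0.2116 = 0.7884
φ_{22} = 0.2484 / 0.7884 = 0.315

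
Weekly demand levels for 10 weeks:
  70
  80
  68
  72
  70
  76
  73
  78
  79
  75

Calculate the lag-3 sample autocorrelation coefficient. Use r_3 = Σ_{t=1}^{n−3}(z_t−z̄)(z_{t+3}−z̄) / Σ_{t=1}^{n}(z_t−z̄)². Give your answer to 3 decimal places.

-0.210

Mean z̄ = (70 + 80 + 68 + 72 + 70 + 76 + 73 + 78 + 79 + 75)/10 = 74.1000
Σ(z_t−z̄)(z_{t+3}−z̄) = (8.6100) + (-24.1900) + (-11.5900) + (2.3100) + (-15.9900) + (9.3100) + (-0.9900) = -32.5300
Denominator Σ(z_t−z̄)² = 154.9000
r_3 = -32.5300 / 154.9000 = -0.210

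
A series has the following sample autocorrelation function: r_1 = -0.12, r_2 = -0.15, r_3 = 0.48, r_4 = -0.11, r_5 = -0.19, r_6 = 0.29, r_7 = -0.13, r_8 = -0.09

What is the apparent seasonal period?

The largest autocorrelation is r_3 = 0.48, with a weaker echo at lag 6 (0.29); the remaining lags stay at or below -0.09.
The dominant spike at lag 3 indicates a seasonal period of 3.

3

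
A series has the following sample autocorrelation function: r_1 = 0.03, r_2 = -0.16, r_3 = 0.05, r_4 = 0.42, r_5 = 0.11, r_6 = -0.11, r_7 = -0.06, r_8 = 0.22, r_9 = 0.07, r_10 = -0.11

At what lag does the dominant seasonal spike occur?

4

The largest autocorrelation is r_4 = 0.42, with a weaker echo at lag 8 (0.22); the remaining lags stay at or below 0.11.
The dominant spike at lag 4 indicates a seasonal period of 4.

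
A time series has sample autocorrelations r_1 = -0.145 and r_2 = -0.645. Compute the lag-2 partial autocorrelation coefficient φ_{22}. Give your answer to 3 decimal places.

φ_{22} = (r_2 − r_1²) / (1 − r_1²)
r_1² = (-0.145)² = 0.021025
Numerator = -0.645 − 0.0210 = -0.6660; denominator = 1 − 0.0210 = 0.9790
φ_{22} = -0.6660 / 0.9790 = -0.680

-0.680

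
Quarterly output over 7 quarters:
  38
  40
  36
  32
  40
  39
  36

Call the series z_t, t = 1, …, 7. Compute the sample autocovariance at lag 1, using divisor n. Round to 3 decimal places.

Mean z̄ = (38 + 40 + 36 + 32 + 40 + 39 + 36)/7 = 37.2857
Σ_{t=1}^{6}(z_t−z̄)(z_{t+1}−z̄) = -6.6531
γ_1 = -6.6531 / 7 = -0.950

-0.950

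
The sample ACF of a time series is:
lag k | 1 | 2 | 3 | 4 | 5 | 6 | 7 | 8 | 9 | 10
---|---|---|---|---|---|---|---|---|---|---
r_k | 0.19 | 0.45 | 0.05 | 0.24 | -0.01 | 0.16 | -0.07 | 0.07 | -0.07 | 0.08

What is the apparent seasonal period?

The largest autocorrelation is r_2 = 0.45, with a weaker echo at lag 4 (0.24); the remaining lags stay at or below 0.19.
The dominant spike at lag 2 indicates a seasonal period of 2.

2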